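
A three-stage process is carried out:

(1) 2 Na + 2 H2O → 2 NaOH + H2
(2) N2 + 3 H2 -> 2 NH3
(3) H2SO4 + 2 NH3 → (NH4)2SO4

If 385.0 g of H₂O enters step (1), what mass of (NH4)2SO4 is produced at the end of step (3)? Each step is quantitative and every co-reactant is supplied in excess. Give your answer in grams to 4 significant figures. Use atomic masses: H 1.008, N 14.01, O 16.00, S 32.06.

M(H2O) = 2(1.008) + 16.00 = 18.016 g/mol.
M((NH4)2SO4) = 2(14.01) + 8(1.008) + 32.06 + 4(16.00) = 132.144 g/mol.
n(H2O) = 385.0 / 18.016 = 21.370 mol.
Reaction (1): H2O→H2 ratio 2:1 ⇒ n(H2) = 10.685 mol.
Reaction (2): H2→NH3 ratio 3:2 ⇒ n(NH3) = 7.1233 mol.
Reaction (3): NH3→(NH4)2SO4 ratio 2:1 ⇒ n((NH4)2SO4) = 3.5616 mol.
Mass of (NH4)2SO4 = 3.5616 × 132.144 = 470.65 g.

470.7 g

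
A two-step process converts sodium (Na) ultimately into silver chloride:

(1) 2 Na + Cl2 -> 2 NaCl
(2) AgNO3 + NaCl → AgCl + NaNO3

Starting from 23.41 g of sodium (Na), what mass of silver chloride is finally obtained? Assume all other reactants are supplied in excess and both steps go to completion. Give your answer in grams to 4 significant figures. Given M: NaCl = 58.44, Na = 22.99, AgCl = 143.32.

n(Na) = 23.410 / 22.99 = 1.0183 mol.
Step 1 gives a 2:2 ratio of Na to NaCl, so n(NaCl) = 1.0183 mol.
In step 2 the NaCl:AgCl ratio is 1:1, so n(AgCl) = 1.0183 mol.
Mass of AgCl = 1.0183 × 143.32 = 145.94 g.

145.9 g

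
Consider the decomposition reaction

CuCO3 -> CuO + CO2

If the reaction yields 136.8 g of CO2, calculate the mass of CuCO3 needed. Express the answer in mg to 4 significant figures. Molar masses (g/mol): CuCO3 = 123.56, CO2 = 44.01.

384100 mg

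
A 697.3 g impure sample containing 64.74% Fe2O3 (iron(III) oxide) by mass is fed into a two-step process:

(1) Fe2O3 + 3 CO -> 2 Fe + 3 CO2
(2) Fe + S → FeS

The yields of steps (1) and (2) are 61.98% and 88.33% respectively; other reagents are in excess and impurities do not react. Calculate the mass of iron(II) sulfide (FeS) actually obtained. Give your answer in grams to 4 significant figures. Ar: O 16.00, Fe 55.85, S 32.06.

Pure Fe2O3 = 697.3 × 0.6474 = 451.43 g.
M(Fe2O3) = 2(55.85) + 3(16.00) = 159.70 g/mol.
M(FeS) = 55.85 + 32.06 = 87.91 g/mol.
n(Fe2O3) = 451.43 / 159.70 = 2.8268 mol.
Step 1 (Fe2O3:Fe = 1:2): theoretical n(Fe) = 5.6535 mol; at 61.98% yield, n(Fe) = 3.5040 mol.
Step 2 (Fe:FeS = 1:1): theoretical n(FeS) = 3.5040 mol, so theoretical mass = 3.5040 × 87.91 = 308.04 g.
At 88.33% yield, actual mass of FeS = 308.04 × 0.8833 = 272.09 g.

272.1 g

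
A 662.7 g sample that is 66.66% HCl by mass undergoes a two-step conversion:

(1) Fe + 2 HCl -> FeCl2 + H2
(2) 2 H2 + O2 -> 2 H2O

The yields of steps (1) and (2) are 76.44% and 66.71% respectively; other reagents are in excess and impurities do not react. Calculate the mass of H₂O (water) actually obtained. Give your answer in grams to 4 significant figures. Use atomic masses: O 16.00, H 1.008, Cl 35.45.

55.66 g

Pure HCl = 662.7 × 0.6666 = 441.76 g.
M(HCl) = 1.008 + 35.45 = 36.458 g/mol.
M(H2O) = 2(1.008) + 16.00 = 18.016 g/mol.
n(HCl) = 441.76 / 36.458 = 12.117 mol.
Step 1 (HCl:H2 = 2:1): theoretical n(H2) = 6.0584 mol; at 76.44% yield, n(H2) = 4.6311 mol.
Step 2 (H2:H2O = 2:2): theoretical n(H2O) = 4.6311 mol, so theoretical mass = 4.6311 × 18.016 = 83.433 g.
At 66.71% yield, actual mass of H2O = 83.433 × 0.6671 = 55.658 g.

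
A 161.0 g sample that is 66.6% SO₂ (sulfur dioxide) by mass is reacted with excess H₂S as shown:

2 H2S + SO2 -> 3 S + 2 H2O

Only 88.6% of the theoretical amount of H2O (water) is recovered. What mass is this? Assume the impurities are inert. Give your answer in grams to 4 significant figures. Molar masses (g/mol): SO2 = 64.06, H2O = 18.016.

53.44 g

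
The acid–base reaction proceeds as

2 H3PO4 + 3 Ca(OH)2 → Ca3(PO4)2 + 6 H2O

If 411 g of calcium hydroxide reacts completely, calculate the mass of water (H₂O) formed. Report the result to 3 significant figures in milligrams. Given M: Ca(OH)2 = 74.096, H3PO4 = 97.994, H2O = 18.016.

200000 mg

n(Ca(OH)2) = 411.0 g / 74.096 g/mol = 5.547 mol.
From the equation the Ca(OH)2:H2O mole ratio is 3:6, so n(H2O) = 5.547 × 6/3 = 11.09 mol.
Mass of H2O = 11.09 mol × 18.016 g/mol = 199.9 g.
Converting to mg: 199.9 g = 200000 mg.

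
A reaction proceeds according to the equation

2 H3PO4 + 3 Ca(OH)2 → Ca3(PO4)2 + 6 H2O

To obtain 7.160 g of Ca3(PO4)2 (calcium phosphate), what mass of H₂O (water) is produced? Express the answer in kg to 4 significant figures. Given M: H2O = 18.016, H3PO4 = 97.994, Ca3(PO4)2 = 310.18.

0.002495 kg

n(Ca3(PO4)2) = 7.1600 g / 310.18 g/mol = 0.023083 mol.
From the equation the Ca3(PO4)2:H2O mole ratio is 1:6, so n(H2O) = 0.023083 × 6/1 = 0.13850 mol.
Mass of H2O = 0.13850 mol × 18.016 g/mol = 2.4952 g.
Converting to kg: 2.4952 g = 0.002495 kg.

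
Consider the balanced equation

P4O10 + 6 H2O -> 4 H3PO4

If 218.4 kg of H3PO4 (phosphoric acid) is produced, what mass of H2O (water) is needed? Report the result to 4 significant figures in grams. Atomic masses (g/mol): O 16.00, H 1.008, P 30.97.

M(H3PO4) = 3(1.008) + 30.97 + 4(16.00) = 97.994 g/mol.
M(H2O) = 2(1.008) + 16.00 = 18.016 g/mol.
Convert: 218.4 kg = 218400 g.
n(H3PO4) = 218400 g / 97.994 g/mol = 2228.7 mol.
From the equation the H3PO4:H2O mole ratio is 4:6, so n(H2O) = 2228.7 × 6/4 = 3343.1 mol.
Mass of H2O = 3343.1 mol × 18.016 g/mol = 60229 g.

60230 g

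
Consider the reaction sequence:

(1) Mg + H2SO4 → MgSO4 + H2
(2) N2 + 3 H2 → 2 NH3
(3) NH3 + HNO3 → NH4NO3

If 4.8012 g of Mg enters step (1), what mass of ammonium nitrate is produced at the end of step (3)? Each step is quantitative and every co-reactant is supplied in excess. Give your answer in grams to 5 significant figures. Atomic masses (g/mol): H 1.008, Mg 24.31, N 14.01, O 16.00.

10.540 g

M(Mg) = 24.31 g/mol.
M(NH4NO3) = 2(14.01) + 4(1.008) + 3(16.00) = 80.052 g/mol.
n(Mg) = 4.8012 / 24.31 = 0.197499 mol.
Reaction (1): Mg→H2 ratio 1:1 ⇒ n(H2) = 0.197499 mol.
Reaction (2): H2→NH3 ratio 3:2 ⇒ n(NH3) = 0.131666 mol.
Reaction (3): NH3→NH4NO3 ratio 1:1 ⇒ n(NH4NO3) = 0.131666 mol.
Mass of NH4NO3 = 0.131666 × 80.052 = 10.5401 g.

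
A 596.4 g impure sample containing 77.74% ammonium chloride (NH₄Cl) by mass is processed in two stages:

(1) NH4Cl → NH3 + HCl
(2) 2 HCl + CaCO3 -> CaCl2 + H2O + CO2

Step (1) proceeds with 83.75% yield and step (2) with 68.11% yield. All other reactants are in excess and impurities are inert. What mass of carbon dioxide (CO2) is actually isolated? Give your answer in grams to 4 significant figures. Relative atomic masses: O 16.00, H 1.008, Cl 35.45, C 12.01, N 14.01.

108.8 g

Pure NH4Cl = 596.4 × 0.7774 = 463.64 g.
M(NH4Cl) = 14.01 + 4(1.008) + 35.45 = 53.492 g/mol.
M(CO2) = 12.01 + 2(16.00) = 44.01 g/mol.
n(NH4Cl) = 463.64 / 53.492 = 8.6675 mol.
Step 1 (NH4Cl:HCl = 1:1): theoretical n(HCl) = 8.6675 mol; at 83.75% yield, n(HCl) = 7.2590 mol.
Step 2 (HCl:CO2 = 2:1): theoretical n(CO2) = 3.6295 mol, so theoretical mass = 3.6295 × 44.01 = 159.73 g.
At 68.11% yield, actual mass of CO2 = 159.73 × 0.6811 = 108.80 g.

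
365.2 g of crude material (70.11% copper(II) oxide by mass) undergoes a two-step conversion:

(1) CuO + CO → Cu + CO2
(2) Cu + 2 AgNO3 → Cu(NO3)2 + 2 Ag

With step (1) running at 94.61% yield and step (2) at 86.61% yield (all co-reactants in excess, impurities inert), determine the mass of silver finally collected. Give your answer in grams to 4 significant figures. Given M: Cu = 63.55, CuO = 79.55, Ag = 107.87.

Pure CuO = 365.2 × 0.7011 = 256.04 g.
n(CuO) = 256.04 / 79.55 = 3.2186 mol.
Step 1 (CuO:Cu = 1:1): theoretical n(Cu) = 3.2186 mol; at 94.61% yield, n(Cu) = 3.0451 mol.
Step 2 (Cu:Ag = 1:2): theoretical n(Ag) = 6.0903 mol, so theoretical mass = 6.0903 × 107.87 = 656.96 g.
At 86.61% yield, actual mass of Ag = 656.96 × 0.8661 = 568.99 g.

569.0 g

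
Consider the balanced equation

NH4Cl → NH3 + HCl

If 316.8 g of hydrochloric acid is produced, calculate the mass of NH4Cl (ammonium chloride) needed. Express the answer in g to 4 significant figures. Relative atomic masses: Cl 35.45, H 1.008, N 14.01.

464.8 g

M(HCl) = 1.008 + 35.45 = 36.458 g/mol.
M(NH4Cl) = 14.01 + 4(1.008) + 35.45 = 53.492 g/mol.
n(HCl) = 316.80 g / 36.458 g/mol = 8.6895 mol.
From the equation the HCl:NH4Cl mole ratio is 1:1, so n(NH4Cl) = 8.6895 × 1/1 = 8.6895 mol.
Mass of NH4Cl = 8.6895 mol × 53.492 g/mol = 464.82 g.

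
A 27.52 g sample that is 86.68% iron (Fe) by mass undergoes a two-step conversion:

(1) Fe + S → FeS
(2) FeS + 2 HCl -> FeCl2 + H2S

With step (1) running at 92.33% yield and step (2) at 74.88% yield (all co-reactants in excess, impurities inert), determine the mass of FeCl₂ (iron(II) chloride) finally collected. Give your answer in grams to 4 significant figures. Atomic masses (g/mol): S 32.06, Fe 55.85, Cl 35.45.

37.43 g

Pure Fe = 27.52 × 0.8668 = 23.854 g.
M(Fe) = 55.85 g/mol.
M(FeCl2) = 55.85 + 2(35.45) = 126.75 g/mol.
n(Fe) = 23.854 / 55.85 = 0.42711 mol.
Step 1 (Fe:FeS = 1:1): theoretical n(FeS) = 0.42711 mol; at 92.33% yield, n(FeS) = 0.39435 mol.
Step 2 (FeS:FeCl2 = 1:1): theoretical n(FeCl2) = 0.39435 mol, so theoretical mass = 0.39435 × 126.75 = 49.984 g.
At 74.88% yield, actual mass of FeCl2 = 49.984 × 0.7488 = 37.428 g.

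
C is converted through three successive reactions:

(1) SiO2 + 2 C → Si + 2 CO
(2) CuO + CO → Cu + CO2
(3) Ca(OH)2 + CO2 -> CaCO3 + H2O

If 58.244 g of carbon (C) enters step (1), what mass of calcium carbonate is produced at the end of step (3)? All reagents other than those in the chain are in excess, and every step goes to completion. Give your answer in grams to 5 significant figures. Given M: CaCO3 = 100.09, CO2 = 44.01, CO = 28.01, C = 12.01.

n(C) = 58.244 / 12.01 = 4.84963 mol.
Reaction (1): C→CO ratio 2:2 ⇒ n(CO) = 4.84963 mol.
Reaction (2): CO→CO2 ratio 1:1 ⇒ n(CO2) = 4.84963 mol.
Reaction (3): CO2→CaCO3 ratio 1:1 ⇒ n(CaCO3) = 4.84963 mol.
Mass of CaCO3 = 4.84963 × 100.09 = 485.399 g.

485.40 g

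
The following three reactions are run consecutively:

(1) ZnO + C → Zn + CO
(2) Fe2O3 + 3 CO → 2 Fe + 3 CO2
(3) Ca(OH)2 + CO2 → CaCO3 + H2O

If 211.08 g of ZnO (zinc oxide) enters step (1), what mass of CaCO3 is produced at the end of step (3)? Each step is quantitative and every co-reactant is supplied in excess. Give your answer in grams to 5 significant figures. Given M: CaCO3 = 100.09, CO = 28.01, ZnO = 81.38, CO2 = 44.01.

259.61 g

n(ZnO) = 211.08 / 81.38 = 2.59376 mol.
Reaction (1): ZnO→CO ratio 1:1 ⇒ n(CO) = 2.59376 mol.
Reaction (2): CO→CO2 ratio 3:3 ⇒ n(CO2) = 2.59376 mol.
Reaction (3): CO2→CaCO3 ratio 1:1 ⇒ n(CaCO3) = 2.59376 mol.
Mass of CaCO3 = 2.59376 × 100.09 = 259.609 g.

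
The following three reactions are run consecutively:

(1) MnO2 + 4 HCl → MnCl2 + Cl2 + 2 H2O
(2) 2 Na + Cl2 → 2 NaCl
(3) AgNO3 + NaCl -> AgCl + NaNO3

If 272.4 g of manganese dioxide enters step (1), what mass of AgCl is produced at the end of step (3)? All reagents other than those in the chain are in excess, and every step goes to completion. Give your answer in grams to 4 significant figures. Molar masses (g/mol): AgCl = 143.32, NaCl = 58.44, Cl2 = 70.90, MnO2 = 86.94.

n(MnO2) = 272.4 / 86.94 = 3.1332 mol.
Reaction (1): MnO2→Cl2 ratio 1:1 ⇒ n(Cl2) = 3.1332 mol.
Reaction (2): Cl2→NaCl ratio 1:2 ⇒ n(NaCl) = 6.2664 mol.
Reaction (3): NaCl→AgCl ratio 1:1 ⇒ n(AgCl) = 6.2664 mol.
Mass of AgCl = 6.2664 × 143.32 = 898.10 g.

898.1 g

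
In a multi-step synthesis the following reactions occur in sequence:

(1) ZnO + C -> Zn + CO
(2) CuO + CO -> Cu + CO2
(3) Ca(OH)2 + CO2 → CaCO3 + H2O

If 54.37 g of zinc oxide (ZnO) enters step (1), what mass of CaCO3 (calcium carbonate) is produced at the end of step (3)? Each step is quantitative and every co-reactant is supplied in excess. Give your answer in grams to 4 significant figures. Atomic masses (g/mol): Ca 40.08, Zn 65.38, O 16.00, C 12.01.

66.87 g

M(ZnO) = 65.38 + 16.00 = 81.38 g/mol.
M(CaCO3) = 40.08 + 12.01 + 3(16.00) = 100.09 g/mol.
n(ZnO) = 54.37 / 81.38 = 0.66810 mol.
Reaction (1): ZnO→CO ratio 1:1 ⇒ n(CO) = 0.66810 mol.
Reaction (2): CO→CO2 ratio 1:1 ⇒ n(CO2) = 0.66810 mol.
Reaction (3): CO2→CaCO3 ratio 1:1 ⇒ n(CaCO3) = 0.66810 mol.
Mass of CaCO3 = 0.66810 × 100.09 = 66.870 g.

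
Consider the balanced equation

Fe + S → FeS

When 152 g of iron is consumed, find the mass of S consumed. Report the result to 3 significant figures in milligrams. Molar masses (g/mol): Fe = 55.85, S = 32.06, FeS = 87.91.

n(Fe) = 152.0 g / 55.85 g/mol = 2.722 mol.
From the equation the Fe:S mole ratio is 1:1, so n(S) = 2.722 × 1/1 = 2.722 mol.
Mass of S = 2.722 mol × 32.06 g/mol = 87.25 g.
Converting to mg: 87.25 g = 87300 mg.

87300 mg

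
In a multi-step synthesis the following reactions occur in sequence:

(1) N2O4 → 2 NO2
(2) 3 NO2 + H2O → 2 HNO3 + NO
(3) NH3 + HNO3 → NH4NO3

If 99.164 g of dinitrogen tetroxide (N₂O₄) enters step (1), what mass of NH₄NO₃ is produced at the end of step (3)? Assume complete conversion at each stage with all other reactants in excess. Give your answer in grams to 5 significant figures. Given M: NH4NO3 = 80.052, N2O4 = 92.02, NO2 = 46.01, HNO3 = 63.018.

115.02 g

n(N2O4) = 99.164 / 92.02 = 1.07764 mol.
Reaction (1): N2O4→NO2 ratio 1:2 ⇒ n(NO2) = 2.15527 mol.
Reaction (2): NO2→HNO3 ratio 3:2 ⇒ n(HNO3) = 1.43685 mol.
Reaction (3): HNO3→NH4NO3 ratio 1:1 ⇒ n(NH4NO3) = 1.43685 mol.
Mass of NH4NO3 = 1.43685 × 80.052 = 115.022 g.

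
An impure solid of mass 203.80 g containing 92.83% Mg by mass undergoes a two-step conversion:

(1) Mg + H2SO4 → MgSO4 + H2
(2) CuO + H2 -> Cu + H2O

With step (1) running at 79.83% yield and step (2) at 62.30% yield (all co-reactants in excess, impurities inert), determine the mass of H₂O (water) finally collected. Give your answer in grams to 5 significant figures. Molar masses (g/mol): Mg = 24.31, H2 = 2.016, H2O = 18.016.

69.730 g

Pure Mg = 203.80 × 0.9283 = 189.188 g.
n(Mg) = 189.188 / 24.31 = 7.78229 mol.
Step 1 (Mg:H2 = 1:1): theoretical n(H2) = 7.78229 mol; at 79.83% yield, n(H2) = 6.21260 mol.
Step 2 (H2:H2O = 1:1): theoretical n(H2O) = 6.21260 mol, so theoretical mass = 6.21260 × 18.016 = 111.926 g.
At 62.30% yield, actual mass of H2O = 111.926 × 0.6230 = 69.7301 g.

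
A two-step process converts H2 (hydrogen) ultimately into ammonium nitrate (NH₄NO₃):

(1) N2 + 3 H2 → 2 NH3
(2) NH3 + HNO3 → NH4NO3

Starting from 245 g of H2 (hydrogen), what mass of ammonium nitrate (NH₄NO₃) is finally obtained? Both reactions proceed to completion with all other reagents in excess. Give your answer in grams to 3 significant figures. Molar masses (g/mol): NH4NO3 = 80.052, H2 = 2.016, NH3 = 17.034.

n(H2) = 245.0 / 2.016 = 121.5 mol.
Step 1 gives a 3:2 ratio of H2 to NH3, so n(NH3) = 81.02 mol.
In step 2 the NH3:NH4NO3 ratio is 1:1, so n(NH4NO3) = 81.02 mol.
Mass of NH4NO3 = 81.02 × 80.052 = 6486 g.

6490 g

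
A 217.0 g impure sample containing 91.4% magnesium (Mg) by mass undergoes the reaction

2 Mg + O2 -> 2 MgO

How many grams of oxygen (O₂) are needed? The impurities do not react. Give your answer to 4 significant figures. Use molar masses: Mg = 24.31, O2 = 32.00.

Mass of pure Mg = 217.0 g × 0.914 = 198.34 g.
n(Mg) = 198.34 g / 24.31 g/mol = 8.1587 mol.
From the equation the Mg:O2 mole ratio is 2:1, so n(O2) = 8.1587 × 1/2 = 4.0794 mol.
Mass of O2 = 4.0794 mol × 32.00 g/mol = 130.54 g.

130.5 g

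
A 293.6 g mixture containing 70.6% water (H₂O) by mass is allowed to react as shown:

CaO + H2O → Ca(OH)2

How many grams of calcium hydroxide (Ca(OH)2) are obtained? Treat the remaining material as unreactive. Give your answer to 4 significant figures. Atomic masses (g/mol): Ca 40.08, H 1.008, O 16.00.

852.5 g

Mass of pure H2O = 293.6 g × 0.706 = 207.28 g.
M(H2O) = 2(1.008) + 16.00 = 18.016 g/mol.
M(Ca(OH)2) = 40.08 + 2(16.00) + 2(1.008) = 74.096 g/mol.
n(H2O) = 207.28 g / 18.016 g/mol = 11.505 mol.
From the equation the H2O:Ca(OH)2 mole ratio is 1:1, so n(Ca(OH)2) = 11.505 × 1/1 = 11.505 mol.
Mass of Ca(OH)2 = 11.505 mol × 74.096 g/mol = 852.51 g.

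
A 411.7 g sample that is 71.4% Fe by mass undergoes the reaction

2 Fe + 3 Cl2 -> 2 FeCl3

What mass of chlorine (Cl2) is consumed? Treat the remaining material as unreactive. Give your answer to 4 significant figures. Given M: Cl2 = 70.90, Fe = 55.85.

559.7 g

Mass of pure Fe = 411.7 g × 0.714 = 293.95 g.
n(Fe) = 293.95 g / 55.85 g/mol = 5.2633 mol.
From the equation the Fe:Cl2 mole ratio is 2:3, so n(Cl2) = 5.2633 × 3/2 = 7.8949 mol.
Mass of Cl2 = 7.8949 mol × 70.90 g/mol = 559.75 g.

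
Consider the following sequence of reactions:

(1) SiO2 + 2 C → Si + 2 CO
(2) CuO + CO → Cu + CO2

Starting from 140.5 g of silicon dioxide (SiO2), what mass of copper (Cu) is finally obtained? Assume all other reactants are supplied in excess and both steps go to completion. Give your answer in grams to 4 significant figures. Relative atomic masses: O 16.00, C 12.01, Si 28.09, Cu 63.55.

297.2 g

M(SiO2) = 28.09 + 2(16.00) = 60.09 g/mol.
M(Cu) = 63.55 g/mol.
n(SiO2) = 140.50 / 60.09 = 2.3382 mol.
Step 1 gives a 1:2 ratio of SiO2 to CO, so n(CO) = 4.6763 mol.
In step 2 the CO:Cu ratio is 1:1, so n(Cu) = 4.6763 mol.
Mass of Cu = 4.6763 × 63.55 = 297.18 g.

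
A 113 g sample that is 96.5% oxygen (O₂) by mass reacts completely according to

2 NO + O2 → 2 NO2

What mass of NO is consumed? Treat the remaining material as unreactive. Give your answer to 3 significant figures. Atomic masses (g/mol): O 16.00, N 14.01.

Mass of pure O2 = 113 g × 0.965 = 109.0 g.
M(O2) = 2(16.00) = 32.00 g/mol.
M(NO) = 14.01 + 16.00 = 30.01 g/mol.
n(O2) = 109.0 g / 32.00 g/mol = 3.408 mol.
From the equation the O2:NO mole ratio is 1:2, so n(NO) = 3.408 × 2/1 = 6.815 mol.
Mass of NO = 6.815 mol × 30.01 g/mol = 204.5 g.

205 g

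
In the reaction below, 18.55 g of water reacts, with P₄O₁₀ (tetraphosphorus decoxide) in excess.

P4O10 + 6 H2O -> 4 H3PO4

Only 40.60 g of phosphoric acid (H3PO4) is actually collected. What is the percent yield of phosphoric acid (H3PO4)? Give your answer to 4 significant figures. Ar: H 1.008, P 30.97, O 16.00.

M(H2O) = 2(1.008) + 16.00 = 18.016 g/mol.
M(H3PO4) = 3(1.008) + 30.97 + 4(16.00) = 97.994 g/mol.
n(H2O) = 18.550 g / 18.016 g/mol = 1.0296 mol.
From the equation the H2O:H3PO4 mole ratio is 6:4, so n(H3PO4) = 1.0296 × 4/6 = 0.68643 mol.
Mass of H3PO4 = 0.68643 mol × 97.994 g/mol = 67.266 g.
This is the theoretical yield. Percent yield = 40.60 g / 67.266 g × 100% = 60.358%.

60.36 %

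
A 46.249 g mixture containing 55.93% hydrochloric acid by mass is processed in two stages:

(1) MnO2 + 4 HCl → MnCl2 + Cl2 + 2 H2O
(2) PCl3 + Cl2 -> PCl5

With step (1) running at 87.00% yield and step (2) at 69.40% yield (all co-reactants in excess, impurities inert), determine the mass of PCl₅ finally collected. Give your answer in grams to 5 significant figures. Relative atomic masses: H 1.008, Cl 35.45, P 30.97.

Pure HCl = 46.249 × 0.5593 = 25.8671 g.
M(HCl) = 1.008 + 35.45 = 36.458 g/mol.
M(PCl5) = 30.97 + 5(35.45) = 208.22 g/mol.
n(HCl) = 25.8671 / 36.458 = 0.709503 mol.
Step 1 (HCl:Cl2 = 4:1): theoretical n(Cl2) = 0.177376 mol; at 87.00% yield, n(Cl2) = 0.154317 mol.
Step 2 (Cl2:PCl5 = 1:1): theoretical n(PCl5) = 0.154317 mol, so theoretical mass = 0.154317 × 208.22 = 32.1319 g.
At 69.40% yield, actual mass of PCl5 = 32.1319 × 0.6940 = 22.2995 g.

22.300 g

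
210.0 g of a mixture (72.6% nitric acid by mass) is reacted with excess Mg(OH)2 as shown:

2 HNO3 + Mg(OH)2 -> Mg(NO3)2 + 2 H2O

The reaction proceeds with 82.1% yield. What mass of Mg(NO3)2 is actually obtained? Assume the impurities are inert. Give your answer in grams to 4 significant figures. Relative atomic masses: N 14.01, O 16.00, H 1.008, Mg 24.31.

147.3 g

Pure HNO3 available = 210.0 g × 0.726 = 152.46 g.
M(HNO3) = 1.008 + 14.01 + 3(16.00) = 63.018 g/mol.
M(Mg(NO3)2) = 24.31 + 2(14.01) + 6(16.00) = 148.33 g/mol.
n(HNO3) = 152.46 g / 63.018 g/mol = 2.4193 mol.
From the equation the HNO3:Mg(NO3)2 mole ratio is 2:1, so n(Mg(NO3)2) = 2.4193 × 1/2 = 1.2097 mol.
Mass of Mg(NO3)2 = 1.2097 mol × 148.33 g/mol = 179.43 g.
Actual mass collected = 179.43 g × 0.821 = 147.31 g.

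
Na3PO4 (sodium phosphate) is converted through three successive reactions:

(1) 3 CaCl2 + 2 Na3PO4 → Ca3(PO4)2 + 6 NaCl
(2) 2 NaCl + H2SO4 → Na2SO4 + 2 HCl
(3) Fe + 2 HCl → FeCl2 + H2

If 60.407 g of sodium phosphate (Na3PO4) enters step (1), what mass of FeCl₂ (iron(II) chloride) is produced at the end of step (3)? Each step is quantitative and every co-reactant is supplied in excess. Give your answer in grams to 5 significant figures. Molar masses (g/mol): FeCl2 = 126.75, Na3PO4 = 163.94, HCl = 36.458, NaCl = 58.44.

70.055 g

n(Na3PO4) = 60.407 / 163.94 = 0.368470 mol.
Reaction (1): Na3PO4→NaCl ratio 2:6 ⇒ n(NaCl) = 1.10541 mol.
Reaction (2): NaCl→HCl ratio 2:2 ⇒ n(HCl) = 1.10541 mol.
Reaction (3): HCl→FeCl2 ratio 2:1 ⇒ n(FeCl2) = 0.552705 mol.
Mass of FeCl2 = 0.552705 × 126.75 = 70.0554 g.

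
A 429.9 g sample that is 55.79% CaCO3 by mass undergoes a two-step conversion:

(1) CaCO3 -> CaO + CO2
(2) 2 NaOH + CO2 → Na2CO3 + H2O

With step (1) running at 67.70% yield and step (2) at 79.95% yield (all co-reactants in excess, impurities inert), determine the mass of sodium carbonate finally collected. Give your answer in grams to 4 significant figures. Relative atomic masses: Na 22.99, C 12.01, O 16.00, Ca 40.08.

137.5 g

Pure CaCO3 = 429.9 × 0.5579 = 239.84 g.
M(CaCO3) = 40.08 + 12.01 + 3(16.00) = 100.09 g/mol.
M(Na2CO3) = 2(22.99) + 12.01 + 3(16.00) = 105.99 g/mol.
n(CaCO3) = 239.84 / 100.09 = 2.3963 mol.
Step 1 (CaCO3:CO2 = 1:1): theoretical n(CO2) = 2.3963 mol; at 67.70% yield, n(CO2) = 1.6223 mol.
Step 2 (CO2:Na2CO3 = 1:1): theoretical n(Na2CO3) = 1.6223 mol, so theoretical mass = 1.6223 × 105.99 = 171.94 g.
At 79.95% yield, actual mass of Na2CO3 = 171.94 × 0.7995 = 137.47 g.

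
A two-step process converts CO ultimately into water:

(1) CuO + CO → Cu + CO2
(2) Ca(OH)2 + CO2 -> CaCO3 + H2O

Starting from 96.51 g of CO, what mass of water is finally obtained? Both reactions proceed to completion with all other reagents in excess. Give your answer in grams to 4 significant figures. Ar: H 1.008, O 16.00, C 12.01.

M(CO) = 12.01 + 16.00 = 28.01 g/mol.
M(H2O) = 2(1.008) + 16.00 = 18.016 g/mol.
n(CO) = 96.510 / 28.01 = 3.4456 mol.
Step 1 gives a 1:1 ratio of CO to CO2, so n(CO2) = 3.4456 mol.
In step 2 the CO2:H2O ratio is 1:1, so n(H2O) = 3.4456 mol.
Mass of H2O = 3.4456 × 18.016 = 62.075 g.

62.08 g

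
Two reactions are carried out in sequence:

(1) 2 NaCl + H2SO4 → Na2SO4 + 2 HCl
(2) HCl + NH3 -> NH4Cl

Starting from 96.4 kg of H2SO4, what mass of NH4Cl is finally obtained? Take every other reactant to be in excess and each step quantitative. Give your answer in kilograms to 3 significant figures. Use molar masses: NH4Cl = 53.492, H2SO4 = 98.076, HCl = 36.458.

105 kg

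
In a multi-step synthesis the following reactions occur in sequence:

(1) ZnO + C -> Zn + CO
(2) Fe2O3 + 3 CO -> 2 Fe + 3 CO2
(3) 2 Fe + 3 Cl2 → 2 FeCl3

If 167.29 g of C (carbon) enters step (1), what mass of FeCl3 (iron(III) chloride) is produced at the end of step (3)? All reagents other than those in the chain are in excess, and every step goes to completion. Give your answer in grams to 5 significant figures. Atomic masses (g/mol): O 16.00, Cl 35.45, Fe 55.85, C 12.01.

1506.2 g

M(C) = 12.01 g/mol.
M(FeCl3) = 55.85 + 3(35.45) = 162.20 g/mol.
n(C) = 167.29 / 12.01 = 13.9292 mol.
Reaction (1): C→CO ratio 1:1 ⇒ n(CO) = 13.9292 mol.
Reaction (2): CO→Fe ratio 3:2 ⇒ n(Fe) = 9.28615 mol.
Reaction (3): Fe→FeCl3 ratio 2:2 ⇒ n(FeCl3) = 9.28615 mol.
Mass of FeCl3 = 9.28615 × 162.20 = 1506.21 g.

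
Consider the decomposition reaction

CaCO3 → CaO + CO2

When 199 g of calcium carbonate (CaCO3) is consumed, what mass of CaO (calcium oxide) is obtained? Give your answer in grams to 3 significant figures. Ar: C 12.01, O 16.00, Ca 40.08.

111 g

M(CaCO3) = 40.08 + 12.01 + 3(16.00) = 100.09 g/mol.
M(CaO) = 40.08 + 16.00 = 56.08 g/mol.
n(CaCO3) = 199.0 g / 100.09 g/mol = 1.988 mol.
From the equation the CaCO3:CaO mole ratio is 1:1, so n(CaO) = 1.988 × 1/1 = 1.988 mol.
Mass of CaO = 1.988 mol × 56.08 g/mol = 111.5 g.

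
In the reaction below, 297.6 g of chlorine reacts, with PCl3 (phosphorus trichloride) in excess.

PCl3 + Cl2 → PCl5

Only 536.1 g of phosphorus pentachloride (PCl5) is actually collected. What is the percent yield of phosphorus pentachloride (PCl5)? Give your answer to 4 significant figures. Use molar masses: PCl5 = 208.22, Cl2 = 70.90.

61.34 %

n(Cl2) = 297.60 g / 70.90 g/mol = 4.1975 mol.
From the equation the Cl2:PCl5 mole ratio is 1:1, so n(PCl5) = 4.1975 × 1/1 = 4.1975 mol.
Mass of PCl5 = 4.1975 mol × 208.22 g/mol = 874.00 g.
This is the theoretical yield. Percent yield = 536.1 g / 874.00 g × 100% = 61.339%.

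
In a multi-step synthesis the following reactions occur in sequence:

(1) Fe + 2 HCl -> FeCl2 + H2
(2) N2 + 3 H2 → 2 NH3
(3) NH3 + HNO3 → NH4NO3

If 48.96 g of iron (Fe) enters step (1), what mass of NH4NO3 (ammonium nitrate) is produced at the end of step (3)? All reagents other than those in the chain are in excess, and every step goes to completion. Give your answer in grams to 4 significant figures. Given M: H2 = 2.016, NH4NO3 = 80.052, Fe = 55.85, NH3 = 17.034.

46.78 g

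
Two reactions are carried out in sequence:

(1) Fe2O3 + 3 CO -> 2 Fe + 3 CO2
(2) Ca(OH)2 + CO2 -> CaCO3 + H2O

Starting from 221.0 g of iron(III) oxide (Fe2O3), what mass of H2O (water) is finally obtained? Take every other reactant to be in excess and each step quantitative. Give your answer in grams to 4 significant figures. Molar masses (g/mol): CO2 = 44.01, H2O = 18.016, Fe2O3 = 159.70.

74.79 g

n(Fe2O3) = 221.00 / 159.70 = 1.3838 mol.
Step 1 gives a 1:3 ratio of Fe2O3 to CO2, so n(CO2) = 4.1515 mol.
In step 2 the CO2:H2O ratio is 1:1, so n(H2O) = 4.1515 mol.
Mass of H2O = 4.1515 × 18.016 = 74.794 g.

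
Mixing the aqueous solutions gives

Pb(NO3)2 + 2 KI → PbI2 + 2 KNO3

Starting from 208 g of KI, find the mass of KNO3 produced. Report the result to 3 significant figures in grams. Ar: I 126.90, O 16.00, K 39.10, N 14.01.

M(KI) = 39.10 + 126.90 = 166.00 g/mol.
M(KNO3) = 39.10 + 14.01 + 3(16.00) = 101.11 g/mol.
n(KI) = 208.0 g / 166.00 g/mol = 1.253 mol.
From the equation the KI:KNO3 mole ratio is 2:2, so n(KNO3) = 1.253 × 2/2 = 1.253 mol.
Mass of KNO3 = 1.253 mol × 101.11 g/mol = 126.7 g.

127 g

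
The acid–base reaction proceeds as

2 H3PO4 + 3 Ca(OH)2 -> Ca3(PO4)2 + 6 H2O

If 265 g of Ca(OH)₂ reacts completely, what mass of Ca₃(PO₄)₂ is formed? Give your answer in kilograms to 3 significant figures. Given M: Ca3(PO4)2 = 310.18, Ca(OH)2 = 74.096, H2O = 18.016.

n(Ca(OH)2) = 265.0 g / 74.096 g/mol = 3.576 mol.
From the equation the Ca(OH)2:Ca3(PO4)2 mole ratio is 3:1, so n(Ca3(PO4)2) = 3.576 × 1/3 = 1.192 mol.
Mass of Ca3(PO4)2 = 1.192 mol × 310.18 g/mol = 369.8 g.
Converting to kg: 369.8 g = 0.370 kg.

0.370 kg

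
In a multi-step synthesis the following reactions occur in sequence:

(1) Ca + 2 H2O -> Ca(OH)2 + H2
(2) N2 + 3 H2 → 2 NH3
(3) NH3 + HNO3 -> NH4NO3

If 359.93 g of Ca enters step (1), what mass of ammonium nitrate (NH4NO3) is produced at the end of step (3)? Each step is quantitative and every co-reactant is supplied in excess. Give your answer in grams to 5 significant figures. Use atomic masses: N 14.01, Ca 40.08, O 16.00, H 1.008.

M(Ca) = 40.08 g/mol.
M(NH4NO3) = 2(14.01) + 4(1.008) + 3(16.00) = 80.052 g/mol.
n(Ca) = 359.93 / 40.08 = 8.98029 mol.
Reaction (1): Ca→H2 ratio 1:1 ⇒ n(H2) = 8.98029 mol.
Reaction (2): H2→NH3 ratio 3:2 ⇒ n(NH3) = 5.98686 mol.
Reaction (3): NH3→NH4NO3 ratio 1:1 ⇒ n(NH4NO3) = 5.98686 mol.
Mass of NH4NO3 = 5.98686 × 80.052 = 479.260 g.

479.26 g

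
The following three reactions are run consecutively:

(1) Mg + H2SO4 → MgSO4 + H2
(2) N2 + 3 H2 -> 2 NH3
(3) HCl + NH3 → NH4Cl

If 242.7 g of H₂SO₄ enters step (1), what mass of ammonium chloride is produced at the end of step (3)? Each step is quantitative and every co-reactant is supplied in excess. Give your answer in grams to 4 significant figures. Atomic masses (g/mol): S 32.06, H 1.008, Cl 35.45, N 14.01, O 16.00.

M(H2SO4) = 2(1.008) + 32.06 + 4(16.00) = 98.076 g/mol.
M(NH4Cl) = 14.01 + 4(1.008) + 35.45 = 53.492 g/mol.
n(H2SO4) = 242.7 / 98.076 = 2.4746 mol.
Reaction (1): H2SO4→H2 ratio 1:1 ⇒ n(H2) = 2.4746 mol.
Reaction (2): H2→NH3 ratio 3:2 ⇒ n(NH3) = 1.6497 mol.
Reaction (3): NH3→NH4Cl ratio 1:1 ⇒ n(NH4Cl) = 1.6497 mol.
Mass of NH4Cl = 1.6497 × 53.492 = 88.248 g.

88.25 g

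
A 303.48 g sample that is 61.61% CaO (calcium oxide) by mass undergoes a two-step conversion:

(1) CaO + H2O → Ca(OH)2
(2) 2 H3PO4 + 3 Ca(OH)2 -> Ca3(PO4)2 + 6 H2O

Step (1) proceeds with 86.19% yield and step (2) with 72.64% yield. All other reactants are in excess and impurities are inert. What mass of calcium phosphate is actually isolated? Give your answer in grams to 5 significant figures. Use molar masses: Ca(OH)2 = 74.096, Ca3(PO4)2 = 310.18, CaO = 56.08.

215.82 g

Pure CaO = 303.48 × 0.6161 = 186.974 g.
n(CaO) = 186.974 / 56.08 = 3.33406 mol.
Step 1 (CaO:Ca(OH)2 = 1:1): theoretical n(Ca(OH)2) = 3.33406 mol; at 86.19% yield, n(Ca(OH)2) = 2.87363 mol.
Step 2 (Ca(OH)2:Ca3(PO4)2 = 3:1): theoretical n(Ca3(PO4)2) = 0.957875 mol, so theoretical mass = 0.957875 × 310.18 = 297.114 g.
At 72.64% yield, actual mass of Ca3(PO4)2 = 297.114 × 0.7264 = 215.823 g.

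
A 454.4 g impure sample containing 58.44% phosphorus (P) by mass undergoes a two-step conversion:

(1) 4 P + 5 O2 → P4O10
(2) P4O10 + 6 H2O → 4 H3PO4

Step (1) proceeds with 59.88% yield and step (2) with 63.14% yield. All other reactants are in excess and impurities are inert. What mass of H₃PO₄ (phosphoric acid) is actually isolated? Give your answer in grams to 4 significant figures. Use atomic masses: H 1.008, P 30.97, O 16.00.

317.7 g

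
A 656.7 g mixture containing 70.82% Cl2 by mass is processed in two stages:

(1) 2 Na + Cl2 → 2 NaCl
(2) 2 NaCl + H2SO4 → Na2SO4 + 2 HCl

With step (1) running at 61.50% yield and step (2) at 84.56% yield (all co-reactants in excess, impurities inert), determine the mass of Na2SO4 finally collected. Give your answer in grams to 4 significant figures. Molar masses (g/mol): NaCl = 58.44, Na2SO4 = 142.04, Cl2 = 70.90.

Pure Cl2 = 656.7 × 0.7082 = 465.07 g.
n(Cl2) = 465.07 / 70.90 = 6.5596 mol.
Step 1 (Cl2:NaCl = 1:2): theoretical n(NaCl) = 13.119 mol; at 61.50% yield, n(NaCl) = 8.0683 mol.
Step 2 (NaCl:Na2SO4 = 2:1): theoretical n(Na2SO4) = 4.0341 mol, so theoretical mass = 4.0341 × 142.04 = 573.01 g.
At 84.56% yield, actual mass of Na2SO4 = 573.01 × 0.8456 = 484.54 g.

484.5 g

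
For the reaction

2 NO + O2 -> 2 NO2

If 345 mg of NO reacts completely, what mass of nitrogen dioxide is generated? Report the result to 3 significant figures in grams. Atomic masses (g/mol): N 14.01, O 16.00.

M(NO) = 14.01 + 16.00 = 30.01 g/mol.
M(NO2) = 14.01 + 2(16.00) = 46.01 g/mol.
Convert: 345 mg = 0.3450 g.
n(NO) = 0.3450 g / 30.01 g/mol = 0.01150 mol.
From the equation the NO:NO2 mole ratio is 2:2, so n(NO2) = 0.01150 × 2/2 = 0.01150 mol.
Mass of NO2 = 0.01150 mol × 46.01 g/mol = 0.5289 g.

0.529 g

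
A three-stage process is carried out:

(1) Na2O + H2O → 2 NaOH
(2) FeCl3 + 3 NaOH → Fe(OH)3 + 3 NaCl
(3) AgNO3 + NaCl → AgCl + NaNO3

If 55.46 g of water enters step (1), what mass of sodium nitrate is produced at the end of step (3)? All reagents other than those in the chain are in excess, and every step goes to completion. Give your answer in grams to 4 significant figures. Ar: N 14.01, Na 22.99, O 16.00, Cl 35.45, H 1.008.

523.3 g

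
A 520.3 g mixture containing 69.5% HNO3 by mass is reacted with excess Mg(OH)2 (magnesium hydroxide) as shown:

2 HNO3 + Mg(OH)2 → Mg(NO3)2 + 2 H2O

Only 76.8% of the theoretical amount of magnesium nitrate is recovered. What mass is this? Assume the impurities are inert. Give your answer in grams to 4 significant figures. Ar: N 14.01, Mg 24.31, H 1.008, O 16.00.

326.8 g

Pure HNO3 available = 520.3 g × 0.695 = 361.61 g.
M(HNO3) = 1.008 + 14.01 + 3(16.00) = 63.018 g/mol.
M(Mg(NO3)2) = 24.31 + 2(14.01) + 6(16.00) = 148.33 g/mol.
n(HNO3) = 361.61 g / 63.018 g/mol = 5.7382 mol.
From the equation the HNO3:Mg(NO3)2 mole ratio is 2:1, so n(Mg(NO3)2) = 5.7382 × 1/2 = 2.8691 mol.
Mass of Mg(NO3)2 = 2.8691 mol × 148.33 g/mol = 425.57 g.
Actual mass collected = 425.57 g × 0.768 = 326.84 g.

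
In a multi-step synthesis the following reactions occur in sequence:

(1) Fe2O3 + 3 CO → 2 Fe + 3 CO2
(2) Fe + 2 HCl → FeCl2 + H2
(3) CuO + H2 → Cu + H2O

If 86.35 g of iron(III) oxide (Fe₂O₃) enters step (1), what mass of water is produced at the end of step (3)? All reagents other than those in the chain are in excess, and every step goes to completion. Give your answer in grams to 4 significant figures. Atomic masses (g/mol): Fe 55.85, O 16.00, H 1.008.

19.48 g

M(Fe2O3) = 2(55.85) + 3(16.00) = 159.70 g/mol.
M(H2O) = 2(1.008) + 16.00 = 18.016 g/mol.
n(Fe2O3) = 86.35 / 159.70 = 0.54070 mol.
Reaction (1): Fe2O3→Fe ratio 1:2 ⇒ n(Fe) = 1.0814 mol.
Reaction (2): Fe→H2 ratio 1:1 ⇒ n(H2) = 1.0814 mol.
Reaction (3): H2→H2O ratio 1:1 ⇒ n(H2O) = 1.0814 mol.
Mass of H2O = 1.0814 × 18.016 = 19.483 g.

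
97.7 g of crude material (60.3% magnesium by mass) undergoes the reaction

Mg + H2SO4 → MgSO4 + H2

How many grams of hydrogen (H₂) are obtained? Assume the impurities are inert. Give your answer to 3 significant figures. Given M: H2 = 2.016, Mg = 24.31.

Mass of pure Mg = 97.7 g × 0.603 = 58.91 g.
n(Mg) = 58.91 g / 24.31 g/mol = 2.423 mol.
From the equation the Mg:H2 mole ratio is 1:1, so n(H2) = 2.423 × 1/1 = 2.423 mol.
Mass of H2 = 2.423 mol × 2.016 g/mol = 4.886 g.

4.89 g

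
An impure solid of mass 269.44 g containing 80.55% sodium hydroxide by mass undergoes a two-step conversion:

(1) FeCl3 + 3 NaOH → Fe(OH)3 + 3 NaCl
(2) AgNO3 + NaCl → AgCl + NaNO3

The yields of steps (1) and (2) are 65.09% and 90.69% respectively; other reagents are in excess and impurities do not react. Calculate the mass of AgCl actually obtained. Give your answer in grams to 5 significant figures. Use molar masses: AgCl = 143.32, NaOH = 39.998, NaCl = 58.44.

459.06 g

Pure NaOH = 269.44 × 0.8055 = 217.034 g.
n(NaOH) = 217.034 / 39.998 = 5.42612 mol.
Step 1 (NaOH:NaCl = 3:3): theoretical n(NaCl) = 5.42612 mol; at 65.09% yield, n(NaCl) = 3.53186 mol.
Step 2 (NaCl:AgCl = 1:1): theoretical n(AgCl) = 3.53186 mol, so theoretical mass = 3.53186 × 143.32 = 506.186 g.
At 90.69% yield, actual mass of AgCl = 506.186 × 0.9069 = 459.060 g.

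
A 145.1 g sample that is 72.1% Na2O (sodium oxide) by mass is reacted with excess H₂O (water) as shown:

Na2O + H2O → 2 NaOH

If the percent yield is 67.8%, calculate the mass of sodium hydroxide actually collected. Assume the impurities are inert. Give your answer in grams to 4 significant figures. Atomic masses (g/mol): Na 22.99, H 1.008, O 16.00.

91.55 g

Pure Na2O available = 145.1 g × 0.721 = 104.62 g.
M(Na2O) = 2(22.99) + 16.00 = 61.98 g/mol.
M(NaOH) = 22.99 + 16.00 + 1.008 = 39.998 g/mol.
n(Na2O) = 104.62 g / 61.98 g/mol = 1.6879 mol.
From the equation the Na2O:NaOH mole ratio is 1:2, so n(NaOH) = 1.6879 × 2/1 = 3.3758 mol.
Mass of NaOH = 3.3758 mol × 39.998 g/mol = 135.03 g.
Actual mass collected = 135.03 g × 0.678 = 91.548 g.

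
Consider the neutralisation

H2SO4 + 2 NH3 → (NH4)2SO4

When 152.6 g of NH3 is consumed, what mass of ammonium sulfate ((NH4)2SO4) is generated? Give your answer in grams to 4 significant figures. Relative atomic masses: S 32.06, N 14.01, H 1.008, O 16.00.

591.9 g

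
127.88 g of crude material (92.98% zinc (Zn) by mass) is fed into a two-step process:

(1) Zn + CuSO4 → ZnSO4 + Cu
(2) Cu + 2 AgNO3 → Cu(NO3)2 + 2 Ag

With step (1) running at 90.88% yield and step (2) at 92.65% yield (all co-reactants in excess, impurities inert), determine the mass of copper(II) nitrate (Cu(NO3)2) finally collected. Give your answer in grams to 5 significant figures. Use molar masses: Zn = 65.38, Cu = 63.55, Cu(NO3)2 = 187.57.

287.23 g

Pure Zn = 127.88 × 0.9298 = 118.903 g.
n(Zn) = 118.903 / 65.38 = 1.81864 mol.
Step 1 (Zn:Cu = 1:1): theoretical n(Cu) = 1.81864 mol; at 90.88% yield, n(Cu) = 1.65278 mol.
Step 2 (Cu:Cu(NO3)2 = 1:1): theoretical n(Cu(NO3)2) = 1.65278 mol, so theoretical mass = 1.65278 × 187.57 = 310.012 g.
At 92.65% yield, actual mass of Cu(NO3)2 = 310.012 × 0.9265 = 287.226 g.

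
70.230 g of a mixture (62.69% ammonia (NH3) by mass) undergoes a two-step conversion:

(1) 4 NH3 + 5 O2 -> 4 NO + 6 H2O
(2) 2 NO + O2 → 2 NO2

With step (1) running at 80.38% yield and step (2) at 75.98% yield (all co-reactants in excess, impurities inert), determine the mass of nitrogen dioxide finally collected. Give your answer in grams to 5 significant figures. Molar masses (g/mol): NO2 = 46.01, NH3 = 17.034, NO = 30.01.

Pure NH3 = 70.230 × 0.6269 = 44.0272 g.
n(NH3) = 44.0272 / 17.034 = 2.58467 mol.
Step 1 (NH3:NO = 4:4): theoretical n(NO) = 2.58467 mol; at 80.38% yield, n(NO) = 2.07755 mol.
Step 2 (NO:NO2 = 2:2): theoretical n(NO2) = 2.07755 mol, so theoretical mass = 2.07755 × 46.01 = 95.5883 g.
At 75.98% yield, actual mass of NO2 = 95.5883 × 0.7598 = 72.6280 g.

72.628 g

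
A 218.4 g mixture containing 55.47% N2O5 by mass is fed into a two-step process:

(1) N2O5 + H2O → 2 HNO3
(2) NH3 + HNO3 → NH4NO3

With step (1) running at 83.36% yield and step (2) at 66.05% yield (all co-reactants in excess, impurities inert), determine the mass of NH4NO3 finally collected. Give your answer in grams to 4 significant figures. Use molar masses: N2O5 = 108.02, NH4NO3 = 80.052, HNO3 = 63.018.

98.86 g

Pure N2O5 = 218.4 × 0.5547 = 121.15 g.
n(N2O5) = 121.15 / 108.02 = 1.1215 mol.
Step 1 (N2O5:HNO3 = 1:2): theoretical n(HNO3) = 2.2430 mol; at 83.36% yield, n(HNO3) = 1.8698 mol.
Step 2 (HNO3:NH4NO3 = 1:1): theoretical n(NH4NO3) = 1.8698 mol, so theoretical mass = 1.8698 × 80.052 = 149.68 g.
At 66.05% yield, actual mass of NH4NO3 = 149.68 × 0.6605 = 98.864 g.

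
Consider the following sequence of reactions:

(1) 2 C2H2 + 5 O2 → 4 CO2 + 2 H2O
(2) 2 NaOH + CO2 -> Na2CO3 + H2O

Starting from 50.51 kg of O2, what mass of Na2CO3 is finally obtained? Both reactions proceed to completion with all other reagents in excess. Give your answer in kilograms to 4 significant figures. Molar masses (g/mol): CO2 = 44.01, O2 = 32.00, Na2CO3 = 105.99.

133.8 kg

50.51 kg = 50510 g.
n(O2) = 50510 / 32.00 = 1578.4 mol.
Step 1 gives a 5:4 ratio of O2 to CO2, so n(CO2) = 1262.8 mol.
In step 2 the CO2:Na2CO3 ratio is 1:1, so n(Na2CO3) = 1262.8 mol.
Mass of Na2CO3 = 1262.8 × 105.99 = 133840 g = 133.8 kg.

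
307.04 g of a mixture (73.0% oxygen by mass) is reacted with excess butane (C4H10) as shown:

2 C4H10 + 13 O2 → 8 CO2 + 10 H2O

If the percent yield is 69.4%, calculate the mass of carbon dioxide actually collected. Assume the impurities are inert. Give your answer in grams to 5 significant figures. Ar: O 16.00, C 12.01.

131.65 g

Pure O2 available = 307.04 g × 0.730 = 224.139 g.
M(O2) = 2(16.00) = 32.00 g/mol.
M(CO2) = 12.01 + 2(16.00) = 44.01 g/mol.
n(O2) = 224.139 g / 32.00 g/mol = 7.00435 mol.
From the equation the O2:CO2 mole ratio is 13:8, so n(CO2) = 7.00435 × 8/13 = 4.31037 mol.
Mass of CO2 = 4.31037 mol × 44.01 g/mol = 189.699 g.
Actual mass collected = 189.699 g × 0.694 = 131.651 g.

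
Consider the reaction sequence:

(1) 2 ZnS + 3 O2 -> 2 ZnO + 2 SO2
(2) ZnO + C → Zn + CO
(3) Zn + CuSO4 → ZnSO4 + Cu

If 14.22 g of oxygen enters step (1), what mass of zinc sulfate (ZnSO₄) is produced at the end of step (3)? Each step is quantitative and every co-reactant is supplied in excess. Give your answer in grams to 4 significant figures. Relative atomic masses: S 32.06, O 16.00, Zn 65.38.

47.83 g

M(O2) = 2(16.00) = 32.00 g/mol.
M(ZnSO4) = 65.38 + 32.06 + 4(16.00) = 161.44 g/mol.
n(O2) = 14.22 / 32.00 = 0.44438 mol.
Reaction (1): O2→ZnO ratio 3:2 ⇒ n(ZnO) = 0.29625 mol.
Reaction (2): ZnO→Zn ratio 1:1 ⇒ n(Zn) = 0.29625 mol.
Reaction (3): Zn→ZnSO4 ratio 1:1 ⇒ n(ZnSO4) = 0.29625 mol.
Mass of ZnSO4 = 0.29625 × 161.44 = 47.827 g.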